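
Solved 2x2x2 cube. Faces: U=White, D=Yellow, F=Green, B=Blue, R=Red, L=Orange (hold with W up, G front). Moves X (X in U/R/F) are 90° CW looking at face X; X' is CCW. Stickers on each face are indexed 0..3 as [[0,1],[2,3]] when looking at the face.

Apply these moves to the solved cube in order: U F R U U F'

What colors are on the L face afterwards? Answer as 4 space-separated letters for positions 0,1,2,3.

Answer: W W O R

Derivation:
After move 1 (U): U=WWWW F=RRGG R=BBRR B=OOBB L=GGOO
After move 2 (F): F=GRGR U=WWOG R=WBWR D=RBYY L=GYOY
After move 3 (R): R=WWRB U=WROR F=GBGY D=RBYO B=GOWB
After move 4 (U): U=OWRR F=WWGY R=GORB B=GYWB L=GBOY
After move 5 (U): U=RORW F=GOGY R=GYRB B=GBWB L=WWOY
After move 6 (F'): F=OYGG U=ROGR R=BYRB D=WYYO L=WWOR
Query: L face = WWOR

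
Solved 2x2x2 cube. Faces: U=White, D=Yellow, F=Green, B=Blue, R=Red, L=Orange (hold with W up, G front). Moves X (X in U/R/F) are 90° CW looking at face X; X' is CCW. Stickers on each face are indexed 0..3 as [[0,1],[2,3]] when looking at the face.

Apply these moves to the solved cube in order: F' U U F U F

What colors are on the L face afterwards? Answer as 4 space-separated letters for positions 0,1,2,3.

After move 1 (F'): F=GGGG U=WWRR R=YRYR D=OOYY L=OWOW
After move 2 (U): U=RWRW F=YRGG R=BBYR B=OWBB L=GGOW
After move 3 (U): U=RRWW F=BBGG R=OWYR B=GGBB L=YROW
After move 4 (F): F=GBGB U=RRWR R=WWWR D=YOYY L=YOOO
After move 5 (U): U=WRRR F=WWGB R=GGWR B=YOBB L=GBOO
After move 6 (F): F=GWBW U=WROB R=RGRR D=WGYY L=GYOO
Query: L face = GYOO

Answer: G Y O O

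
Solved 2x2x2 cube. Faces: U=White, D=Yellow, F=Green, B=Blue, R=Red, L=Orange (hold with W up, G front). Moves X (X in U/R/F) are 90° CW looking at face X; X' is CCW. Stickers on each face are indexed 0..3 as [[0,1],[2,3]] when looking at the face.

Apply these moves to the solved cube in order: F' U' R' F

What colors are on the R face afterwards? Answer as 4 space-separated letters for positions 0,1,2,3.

After move 1 (F'): F=GGGG U=WWRR R=YRYR D=OOYY L=OWOW
After move 2 (U'): U=WRWR F=OWGG R=GGYR B=YRBB L=BBOW
After move 3 (R'): R=GRGY U=WBWY F=ORGR D=OWYG B=YROB
After move 4 (F): F=GORR U=WBWB R=WRYY D=GGYG L=BOOW
Query: R face = WRYY

Answer: W R Y Y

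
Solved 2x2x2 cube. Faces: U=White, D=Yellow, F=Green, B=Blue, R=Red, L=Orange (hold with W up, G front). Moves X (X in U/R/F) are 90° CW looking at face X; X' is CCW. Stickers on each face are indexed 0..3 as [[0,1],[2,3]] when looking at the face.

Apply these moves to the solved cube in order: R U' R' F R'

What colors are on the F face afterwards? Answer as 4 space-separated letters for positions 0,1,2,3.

Answer: G W W B

Derivation:
After move 1 (R): R=RRRR U=WGWG F=GYGY D=YBYB B=WBWB
After move 2 (U'): U=GGWW F=OOGY R=GYRR B=RRWB L=WBOO
After move 3 (R'): R=YRGR U=GWWR F=OGGW D=YOYY B=BRBB
After move 4 (F): F=GOWG U=GWOB R=WRRR D=GYYY L=WYOO
After move 5 (R'): R=RRWR U=GBOB F=GWWB D=GOYG B=YRYB
Query: F face = GWWB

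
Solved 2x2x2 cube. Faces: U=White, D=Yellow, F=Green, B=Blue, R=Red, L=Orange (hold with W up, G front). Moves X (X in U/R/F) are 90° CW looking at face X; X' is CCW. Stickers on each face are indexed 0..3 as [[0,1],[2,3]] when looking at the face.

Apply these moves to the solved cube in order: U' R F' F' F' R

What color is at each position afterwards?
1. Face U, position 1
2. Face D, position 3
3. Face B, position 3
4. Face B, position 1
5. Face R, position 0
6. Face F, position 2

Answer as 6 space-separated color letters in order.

Answer: O W B R G Y

Derivation:
After move 1 (U'): U=WWWW F=OOGG R=GGRR B=RRBB L=BBOO
After move 2 (R): R=RGRG U=WOWG F=OYGY D=YBYR B=WRWB
After move 3 (F'): F=YYOG U=WORR R=BGYG D=BOYR L=BGOW
After move 4 (F'): F=YGYO U=WOBY R=OGBG D=GWYR L=BROR
After move 5 (F'): F=GOYY U=WOOB R=WGGG D=RRYR L=BYOB
After move 6 (R): R=GWGG U=WOOY F=GRYR D=RWYW B=BROB
Query 1: U[1] = O
Query 2: D[3] = W
Query 3: B[3] = B
Query 4: B[1] = R
Query 5: R[0] = G
Query 6: F[2] = Y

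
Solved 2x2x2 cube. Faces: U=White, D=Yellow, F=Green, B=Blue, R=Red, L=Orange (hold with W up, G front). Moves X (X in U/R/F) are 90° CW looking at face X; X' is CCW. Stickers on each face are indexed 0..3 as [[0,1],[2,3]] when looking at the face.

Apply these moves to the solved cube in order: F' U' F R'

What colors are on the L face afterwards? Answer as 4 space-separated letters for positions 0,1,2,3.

After move 1 (F'): F=GGGG U=WWRR R=YRYR D=OOYY L=OWOW
After move 2 (U'): U=WRWR F=OWGG R=GGYR B=YRBB L=BBOW
After move 3 (F): F=GOGW U=WRWB R=WGRR D=YGYY L=BOOO
After move 4 (R'): R=GRWR U=WBWY F=GRGB D=YOYW B=YRGB
Query: L face = BOOO

Answer: B O O O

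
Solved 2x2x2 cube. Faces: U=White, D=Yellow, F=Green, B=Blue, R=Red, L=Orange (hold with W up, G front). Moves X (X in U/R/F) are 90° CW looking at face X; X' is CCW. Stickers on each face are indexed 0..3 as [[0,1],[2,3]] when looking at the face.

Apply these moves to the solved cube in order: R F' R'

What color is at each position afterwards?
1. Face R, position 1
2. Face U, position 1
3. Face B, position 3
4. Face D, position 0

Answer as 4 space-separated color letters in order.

Answer: R W B O

Derivation:
After move 1 (R): R=RRRR U=WGWG F=GYGY D=YBYB B=WBWB
After move 2 (F'): F=YYGG U=WGRR R=BRYR D=OOYB L=OGOW
After move 3 (R'): R=RRBY U=WWRW F=YGGR D=OYYG B=BBOB
Query 1: R[1] = R
Query 2: U[1] = W
Query 3: B[3] = B
Query 4: D[0] = O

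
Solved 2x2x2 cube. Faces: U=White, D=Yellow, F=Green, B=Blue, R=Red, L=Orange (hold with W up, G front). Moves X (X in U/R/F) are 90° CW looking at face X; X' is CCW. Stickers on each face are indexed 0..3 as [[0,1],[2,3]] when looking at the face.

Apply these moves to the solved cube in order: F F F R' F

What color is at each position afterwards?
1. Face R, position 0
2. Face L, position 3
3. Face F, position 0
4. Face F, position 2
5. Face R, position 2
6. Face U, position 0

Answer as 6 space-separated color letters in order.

After move 1 (F): F=GGGG U=WWOO R=WRWR D=RRYY L=OYOY
After move 2 (F): F=GGGG U=WWYY R=OROR D=WWYY L=OROR
After move 3 (F): F=GGGG U=WWRR R=YRYR D=OOYY L=OWOW
After move 4 (R'): R=RRYY U=WBRB F=GWGR D=OGYG B=YBOB
After move 5 (F): F=GGRW U=WBWW R=RRBY D=YRYG L=OOOG
Query 1: R[0] = R
Query 2: L[3] = G
Query 3: F[0] = G
Query 4: F[2] = R
Query 5: R[2] = B
Query 6: U[0] = W

Answer: R G G R B W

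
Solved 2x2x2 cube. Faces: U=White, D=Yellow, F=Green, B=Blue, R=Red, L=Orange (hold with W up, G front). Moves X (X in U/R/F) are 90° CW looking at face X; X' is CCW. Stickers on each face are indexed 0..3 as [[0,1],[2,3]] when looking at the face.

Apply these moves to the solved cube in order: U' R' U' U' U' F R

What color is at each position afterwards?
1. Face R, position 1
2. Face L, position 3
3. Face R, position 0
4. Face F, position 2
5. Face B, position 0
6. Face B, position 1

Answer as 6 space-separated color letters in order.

Answer: R O B W W B

Derivation:
After move 1 (U'): U=WWWW F=OOGG R=GGRR B=RRBB L=BBOO
After move 2 (R'): R=GRGR U=WBWR F=OWGW D=YOYG B=YRYB
After move 3 (U'): U=BRWW F=BBGW R=OWGR B=GRYB L=YROO
After move 4 (U'): U=RWBW F=YRGW R=BBGR B=OWYB L=GROO
After move 5 (U'): U=WWRB F=GRGW R=YRGR B=BBYB L=OWOO
After move 6 (F): F=GGWR U=WWOW R=RRBR D=GYYG L=OYOO
After move 7 (R): R=BRRR U=WGOR F=GYWG D=GYYB B=WBWB
Query 1: R[1] = R
Query 2: L[3] = O
Query 3: R[0] = B
Query 4: F[2] = W
Query 5: B[0] = W
Query 6: B[1] = B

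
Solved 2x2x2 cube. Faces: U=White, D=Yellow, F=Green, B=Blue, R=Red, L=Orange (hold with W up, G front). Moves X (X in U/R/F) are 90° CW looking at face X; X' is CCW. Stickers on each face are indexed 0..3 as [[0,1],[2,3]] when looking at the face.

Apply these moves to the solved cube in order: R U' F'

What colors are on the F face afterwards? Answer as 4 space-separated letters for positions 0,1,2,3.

After move 1 (R): R=RRRR U=WGWG F=GYGY D=YBYB B=WBWB
After move 2 (U'): U=GGWW F=OOGY R=GYRR B=RRWB L=WBOO
After move 3 (F'): F=OYOG U=GGGR R=BYYR D=BOYB L=WWOW
Query: F face = OYOG

Answer: O Y O G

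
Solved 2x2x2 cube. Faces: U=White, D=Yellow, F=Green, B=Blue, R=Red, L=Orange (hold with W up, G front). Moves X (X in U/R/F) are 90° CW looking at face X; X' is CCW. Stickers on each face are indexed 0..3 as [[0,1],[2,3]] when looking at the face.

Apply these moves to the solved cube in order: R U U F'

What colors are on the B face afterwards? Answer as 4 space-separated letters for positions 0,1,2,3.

Answer: G Y W B

Derivation:
After move 1 (R): R=RRRR U=WGWG F=GYGY D=YBYB B=WBWB
After move 2 (U): U=WWGG F=RRGY R=WBRR B=OOWB L=GYOO
After move 3 (U): U=GWGW F=WBGY R=OORR B=GYWB L=RROO
After move 4 (F'): F=BYWG U=GWOR R=BOYR D=ROYB L=RWOG
Query: B face = GYWB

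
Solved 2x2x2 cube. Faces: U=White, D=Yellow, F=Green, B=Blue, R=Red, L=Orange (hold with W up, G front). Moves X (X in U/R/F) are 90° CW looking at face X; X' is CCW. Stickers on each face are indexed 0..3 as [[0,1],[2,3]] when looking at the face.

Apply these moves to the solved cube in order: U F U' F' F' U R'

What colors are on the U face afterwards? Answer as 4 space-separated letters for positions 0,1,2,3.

After move 1 (U): U=WWWW F=RRGG R=BBRR B=OOBB L=GGOO
After move 2 (F): F=GRGR U=WWOG R=WBWR D=RBYY L=GYOY
After move 3 (U'): U=WGWO F=GYGR R=GRWR B=WBBB L=OOOY
After move 4 (F'): F=YRGG U=WGGW R=BRRR D=OYYY L=OOOW
After move 5 (F'): F=RGYG U=WGBR R=YROR D=OWYY L=OWOG
After move 6 (U): U=BWRG F=YRYG R=WBOR B=OWBB L=RGOG
After move 7 (R'): R=BRWO U=BBRO F=YWYG D=ORYG B=YWWB
Query: U face = BBRO

Answer: B B R O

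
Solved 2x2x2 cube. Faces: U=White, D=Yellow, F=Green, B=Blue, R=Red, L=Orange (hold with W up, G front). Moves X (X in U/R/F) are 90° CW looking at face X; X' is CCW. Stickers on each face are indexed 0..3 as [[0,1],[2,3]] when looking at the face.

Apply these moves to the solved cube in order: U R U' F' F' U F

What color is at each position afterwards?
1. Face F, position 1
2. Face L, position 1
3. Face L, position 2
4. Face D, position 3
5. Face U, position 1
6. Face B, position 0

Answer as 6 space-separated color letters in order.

After move 1 (U): U=WWWW F=RRGG R=BBRR B=OOBB L=GGOO
After move 2 (R): R=RBRB U=WRWG F=RYGY D=YBYO B=WOWB
After move 3 (U'): U=RGWW F=GGGY R=RYRB B=RBWB L=WOOO
After move 4 (F'): F=GYGG U=RGRR R=BYYB D=OOYO L=WWOW
After move 5 (F'): F=YGGG U=RGBY R=OYOB D=WWYO L=WROR
After move 6 (U): U=BRYG F=OYGG R=RBOB B=WRWB L=YGOR
After move 7 (F): F=GOGY U=BRRG R=YBGB D=ORYO L=YWOW
Query 1: F[1] = O
Query 2: L[1] = W
Query 3: L[2] = O
Query 4: D[3] = O
Query 5: U[1] = R
Query 6: B[0] = W

Answer: O W O O R W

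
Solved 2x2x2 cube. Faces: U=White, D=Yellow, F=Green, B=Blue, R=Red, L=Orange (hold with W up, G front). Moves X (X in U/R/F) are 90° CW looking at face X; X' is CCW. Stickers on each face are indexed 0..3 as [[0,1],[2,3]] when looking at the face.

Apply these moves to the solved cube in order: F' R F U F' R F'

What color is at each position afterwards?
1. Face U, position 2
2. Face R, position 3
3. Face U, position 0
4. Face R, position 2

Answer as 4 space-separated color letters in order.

After move 1 (F'): F=GGGG U=WWRR R=YRYR D=OOYY L=OWOW
After move 2 (R): R=YYRR U=WGRG F=GOGY D=OBYB B=RBWB
After move 3 (F): F=GGYO U=WGWW R=RYGR D=RYYB L=OOOB
After move 4 (U): U=WWWG F=RYYO R=RBGR B=OOWB L=GGOB
After move 5 (F'): F=YORY U=WWRG R=YBRR D=GBYB L=GGOW
After move 6 (R): R=RYRB U=WORY F=YBRB D=GWYO B=GOWB
After move 7 (F'): F=BBYR U=WORR R=WYGB D=GWYO L=GYOR
Query 1: U[2] = R
Query 2: R[3] = B
Query 3: U[0] = W
Query 4: R[2] = G

Answer: R B W G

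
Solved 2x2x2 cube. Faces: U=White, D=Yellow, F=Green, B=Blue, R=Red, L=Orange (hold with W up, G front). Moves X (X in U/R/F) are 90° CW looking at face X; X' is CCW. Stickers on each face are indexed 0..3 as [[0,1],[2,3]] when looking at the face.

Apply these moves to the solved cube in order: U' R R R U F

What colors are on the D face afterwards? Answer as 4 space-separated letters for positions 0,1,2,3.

After move 1 (U'): U=WWWW F=OOGG R=GGRR B=RRBB L=BBOO
After move 2 (R): R=RGRG U=WOWG F=OYGY D=YBYR B=WRWB
After move 3 (R): R=RRGG U=WYWY F=OBGR D=YWYW B=GROB
After move 4 (R): R=GRGR U=WBWR F=OWGW D=YOYG B=YRYB
After move 5 (U): U=WWRB F=GRGW R=YRGR B=BBYB L=OWOO
After move 6 (F): F=GGWR U=WWOW R=RRBR D=GYYG L=OYOO
Query: D face = GYYG

Answer: G Y Y G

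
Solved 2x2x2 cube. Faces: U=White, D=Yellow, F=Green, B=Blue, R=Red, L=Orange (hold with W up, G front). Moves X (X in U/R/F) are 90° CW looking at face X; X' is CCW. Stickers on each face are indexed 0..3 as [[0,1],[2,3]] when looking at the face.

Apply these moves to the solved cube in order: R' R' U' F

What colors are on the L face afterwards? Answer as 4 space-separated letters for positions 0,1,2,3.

After move 1 (R'): R=RRRR U=WBWB F=GWGW D=YGYG B=YBYB
After move 2 (R'): R=RRRR U=WYWY F=GBGB D=YWYW B=GBGB
After move 3 (U'): U=YYWW F=OOGB R=GBRR B=RRGB L=GBOO
After move 4 (F): F=GOBO U=YYOB R=WBWR D=RGYW L=GYOW
Query: L face = GYOW

Answer: G Y O W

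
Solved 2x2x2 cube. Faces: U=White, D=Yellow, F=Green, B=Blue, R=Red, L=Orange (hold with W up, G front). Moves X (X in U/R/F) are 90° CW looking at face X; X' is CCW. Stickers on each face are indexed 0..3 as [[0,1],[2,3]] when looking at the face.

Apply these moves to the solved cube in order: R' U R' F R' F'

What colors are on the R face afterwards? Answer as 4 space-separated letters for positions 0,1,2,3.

Answer: R R Y O

Derivation:
After move 1 (R'): R=RRRR U=WBWB F=GWGW D=YGYG B=YBYB
After move 2 (U): U=WWBB F=RRGW R=YBRR B=OOYB L=GWOO
After move 3 (R'): R=BRYR U=WYBO F=RWGB D=YRYW B=GOGB
After move 4 (F): F=GRBW U=WYOW R=BROR D=YBYW L=GYOR
After move 5 (R'): R=RRBO U=WGOG F=GYBW D=YRYW B=WOBB
After move 6 (F'): F=YWGB U=WGRB R=RRYO D=YRYW L=GGOO
Query: R face = RRYO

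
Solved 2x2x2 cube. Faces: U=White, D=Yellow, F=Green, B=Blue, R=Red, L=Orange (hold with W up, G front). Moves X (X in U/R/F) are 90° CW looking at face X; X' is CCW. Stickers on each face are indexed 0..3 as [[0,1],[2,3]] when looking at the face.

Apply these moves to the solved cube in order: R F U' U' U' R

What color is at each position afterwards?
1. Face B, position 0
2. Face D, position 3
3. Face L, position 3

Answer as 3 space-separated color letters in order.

After move 1 (R): R=RRRR U=WGWG F=GYGY D=YBYB B=WBWB
After move 2 (F): F=GGYY U=WGOO R=WRGR D=RRYB L=OYOB
After move 3 (U'): U=GOWO F=OYYY R=GGGR B=WRWB L=WBOB
After move 4 (U'): U=OOGW F=WBYY R=OYGR B=GGWB L=WROB
After move 5 (U'): U=OWOG F=WRYY R=WBGR B=OYWB L=GGOB
After move 6 (R): R=GWRB U=OROY F=WRYB D=RWYO B=GYWB
Query 1: B[0] = G
Query 2: D[3] = O
Query 3: L[3] = B

Answer: G O B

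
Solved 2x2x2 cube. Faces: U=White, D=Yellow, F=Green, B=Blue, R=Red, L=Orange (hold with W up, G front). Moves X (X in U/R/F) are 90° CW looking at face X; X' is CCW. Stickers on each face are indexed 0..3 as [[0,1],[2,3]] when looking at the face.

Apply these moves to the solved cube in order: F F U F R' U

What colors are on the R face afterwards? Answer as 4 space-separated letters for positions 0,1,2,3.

Answer: Y R Y W

Derivation:
After move 1 (F): F=GGGG U=WWOO R=WRWR D=RRYY L=OYOY
After move 2 (F): F=GGGG U=WWYY R=OROR D=WWYY L=OROR
After move 3 (U): U=YWYW F=ORGG R=BBOR B=ORBB L=GGOR
After move 4 (F): F=GOGR U=YWRG R=YBWR D=OBYY L=GWOW
After move 5 (R'): R=BRYW U=YBRO F=GWGG D=OOYR B=YRBB
After move 6 (U): U=RYOB F=BRGG R=YRYW B=GWBB L=GWOW
Query: R face = YRYW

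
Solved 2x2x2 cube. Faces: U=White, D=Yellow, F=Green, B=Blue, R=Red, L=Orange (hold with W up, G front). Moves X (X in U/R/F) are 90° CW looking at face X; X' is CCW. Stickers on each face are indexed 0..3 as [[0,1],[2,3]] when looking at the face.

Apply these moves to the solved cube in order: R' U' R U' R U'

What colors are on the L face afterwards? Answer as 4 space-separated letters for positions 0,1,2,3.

After move 1 (R'): R=RRRR U=WBWB F=GWGW D=YGYG B=YBYB
After move 2 (U'): U=BBWW F=OOGW R=GWRR B=RRYB L=YBOO
After move 3 (R): R=RGRW U=BOWW F=OGGG D=YYYR B=WRBB
After move 4 (U'): U=OWBW F=YBGG R=OGRW B=RGBB L=WROO
After move 5 (R): R=ROWG U=OBBG F=YYGR D=YBYR B=WGWB
After move 6 (U'): U=BGOB F=WRGR R=YYWG B=ROWB L=WGOO
Query: L face = WGOO

Answer: W G O O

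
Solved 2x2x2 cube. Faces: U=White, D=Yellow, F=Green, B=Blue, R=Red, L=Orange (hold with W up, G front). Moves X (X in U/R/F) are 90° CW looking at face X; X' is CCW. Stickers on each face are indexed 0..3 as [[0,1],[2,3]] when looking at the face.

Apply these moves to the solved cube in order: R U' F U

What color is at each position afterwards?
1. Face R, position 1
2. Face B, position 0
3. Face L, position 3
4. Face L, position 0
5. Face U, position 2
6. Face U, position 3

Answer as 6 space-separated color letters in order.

Answer: R W B G B G

Derivation:
After move 1 (R): R=RRRR U=WGWG F=GYGY D=YBYB B=WBWB
After move 2 (U'): U=GGWW F=OOGY R=GYRR B=RRWB L=WBOO
After move 3 (F): F=GOYO U=GGOB R=WYWR D=RGYB L=WYOB
After move 4 (U): U=OGBG F=WYYO R=RRWR B=WYWB L=GOOB
Query 1: R[1] = R
Query 2: B[0] = W
Query 3: L[3] = B
Query 4: L[0] = G
Query 5: U[2] = B
Query 6: U[3] = G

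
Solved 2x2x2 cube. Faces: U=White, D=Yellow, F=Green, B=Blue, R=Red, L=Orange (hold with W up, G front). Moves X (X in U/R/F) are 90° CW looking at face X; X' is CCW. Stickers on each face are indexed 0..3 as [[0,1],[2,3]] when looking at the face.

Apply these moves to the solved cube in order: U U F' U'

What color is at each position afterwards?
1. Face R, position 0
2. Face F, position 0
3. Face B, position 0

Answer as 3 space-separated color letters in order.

Answer: B R Y

Derivation:
After move 1 (U): U=WWWW F=RRGG R=BBRR B=OOBB L=GGOO
After move 2 (U): U=WWWW F=BBGG R=OORR B=GGBB L=RROO
After move 3 (F'): F=BGBG U=WWOR R=YOYR D=ROYY L=RWOW
After move 4 (U'): U=WRWO F=RWBG R=BGYR B=YOBB L=GGOW
Query 1: R[0] = B
Query 2: F[0] = R
Query 3: B[0] = Y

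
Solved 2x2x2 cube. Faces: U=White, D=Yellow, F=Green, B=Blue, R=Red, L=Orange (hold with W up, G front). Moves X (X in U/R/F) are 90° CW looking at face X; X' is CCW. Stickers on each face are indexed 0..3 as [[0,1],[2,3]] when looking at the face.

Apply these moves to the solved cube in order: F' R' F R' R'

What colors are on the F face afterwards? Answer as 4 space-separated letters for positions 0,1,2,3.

Answer: G O R Y

Derivation:
After move 1 (F'): F=GGGG U=WWRR R=YRYR D=OOYY L=OWOW
After move 2 (R'): R=RRYY U=WBRB F=GWGR D=OGYG B=YBOB
After move 3 (F): F=GGRW U=WBWW R=RRBY D=YRYG L=OOOG
After move 4 (R'): R=RYRB U=WOWY F=GBRW D=YGYW B=GBRB
After move 5 (R'): R=YBRR U=WRWG F=GORY D=YBYW B=WBGB
Query: F face = GORY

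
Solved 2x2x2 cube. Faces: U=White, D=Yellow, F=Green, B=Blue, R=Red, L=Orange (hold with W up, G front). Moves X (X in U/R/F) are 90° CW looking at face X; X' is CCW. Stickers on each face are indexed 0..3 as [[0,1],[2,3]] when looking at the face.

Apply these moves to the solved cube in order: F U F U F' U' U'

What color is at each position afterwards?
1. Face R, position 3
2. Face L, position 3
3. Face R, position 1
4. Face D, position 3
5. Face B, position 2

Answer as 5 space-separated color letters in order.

Answer: R G W Y B

Derivation:
After move 1 (F): F=GGGG U=WWOO R=WRWR D=RRYY L=OYOY
After move 2 (U): U=OWOW F=WRGG R=BBWR B=OYBB L=GGOY
After move 3 (F): F=GWGR U=OWYG R=OBWR D=WBYY L=GROR
After move 4 (U): U=YOGW F=OBGR R=OYWR B=GRBB L=GWOR
After move 5 (F'): F=BROG U=YOOW R=BYWR D=WRYY L=GWOG
After move 6 (U'): U=OWYO F=GWOG R=BRWR B=BYBB L=GROG
After move 7 (U'): U=WOOY F=GROG R=GWWR B=BRBB L=BYOG
Query 1: R[3] = R
Query 2: L[3] = G
Query 3: R[1] = W
Query 4: D[3] = Y
Query 5: B[2] = B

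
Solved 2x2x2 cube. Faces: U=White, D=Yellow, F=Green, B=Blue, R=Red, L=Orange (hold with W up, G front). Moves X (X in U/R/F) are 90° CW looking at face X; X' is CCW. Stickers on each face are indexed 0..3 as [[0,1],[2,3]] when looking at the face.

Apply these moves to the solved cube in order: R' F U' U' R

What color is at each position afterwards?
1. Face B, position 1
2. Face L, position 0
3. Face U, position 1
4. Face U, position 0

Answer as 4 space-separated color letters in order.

After move 1 (R'): R=RRRR U=WBWB F=GWGW D=YGYG B=YBYB
After move 2 (F): F=GGWW U=WBOO R=WRBR D=RRYG L=OYOG
After move 3 (U'): U=BOWO F=OYWW R=GGBR B=WRYB L=YBOG
After move 4 (U'): U=OOBW F=YBWW R=OYBR B=GGYB L=WROG
After move 5 (R): R=BORY U=OBBW F=YRWG D=RYYG B=WGOB
Query 1: B[1] = G
Query 2: L[0] = W
Query 3: U[1] = B
Query 4: U[0] = O

Answer: G W B O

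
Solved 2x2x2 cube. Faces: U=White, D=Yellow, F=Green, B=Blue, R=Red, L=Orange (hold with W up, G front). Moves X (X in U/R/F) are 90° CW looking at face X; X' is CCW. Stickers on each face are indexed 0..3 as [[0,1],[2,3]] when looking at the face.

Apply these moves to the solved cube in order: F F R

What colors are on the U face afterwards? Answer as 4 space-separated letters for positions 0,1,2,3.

Answer: W G Y G

Derivation:
After move 1 (F): F=GGGG U=WWOO R=WRWR D=RRYY L=OYOY
After move 2 (F): F=GGGG U=WWYY R=OROR D=WWYY L=OROR
After move 3 (R): R=OORR U=WGYG F=GWGY D=WBYB B=YBWB
Query: U face = WGYG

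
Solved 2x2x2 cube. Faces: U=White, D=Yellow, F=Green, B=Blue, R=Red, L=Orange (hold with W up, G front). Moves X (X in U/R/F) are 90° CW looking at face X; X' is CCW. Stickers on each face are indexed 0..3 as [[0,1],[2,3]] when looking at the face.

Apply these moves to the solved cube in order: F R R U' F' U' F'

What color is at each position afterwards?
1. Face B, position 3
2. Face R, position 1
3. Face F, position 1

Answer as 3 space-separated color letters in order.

Answer: B B G

Derivation:
After move 1 (F): F=GGGG U=WWOO R=WRWR D=RRYY L=OYOY
After move 2 (R): R=WWRR U=WGOG F=GRGY D=RBYB B=OBWB
After move 3 (R): R=RWRW U=WROY F=GBGB D=RWYO B=GBGB
After move 4 (U'): U=RYWO F=OYGB R=GBRW B=RWGB L=GBOY
After move 5 (F'): F=YBOG U=RYGR R=WBRW D=BYYO L=GOOW
After move 6 (U'): U=YRRG F=GOOG R=YBRW B=WBGB L=RWOW
After move 7 (F'): F=OGGO U=YRYR R=YBBW D=WWYO L=RGOR
Query 1: B[3] = B
Query 2: R[1] = B
Query 3: F[1] = G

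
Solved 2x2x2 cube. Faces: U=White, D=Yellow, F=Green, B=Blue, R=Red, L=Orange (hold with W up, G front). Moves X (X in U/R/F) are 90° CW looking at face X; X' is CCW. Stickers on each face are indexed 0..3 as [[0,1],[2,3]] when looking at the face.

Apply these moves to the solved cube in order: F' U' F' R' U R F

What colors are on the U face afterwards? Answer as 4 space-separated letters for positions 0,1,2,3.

After move 1 (F'): F=GGGG U=WWRR R=YRYR D=OOYY L=OWOW
After move 2 (U'): U=WRWR F=OWGG R=GGYR B=YRBB L=BBOW
After move 3 (F'): F=WGOG U=WRGY R=OGOR D=BWYY L=BROW
After move 4 (R'): R=GROO U=WBGY F=WROY D=BGYG B=YRWB
After move 5 (U): U=GWYB F=GROY R=YROO B=BRWB L=WROW
After move 6 (R): R=OYOR U=GRYY F=GGOG D=BWYB B=BRWB
After move 7 (F): F=OGGG U=GRWR R=YYYR D=OOYB L=WBOW
Query: U face = GRWR

Answer: G R W R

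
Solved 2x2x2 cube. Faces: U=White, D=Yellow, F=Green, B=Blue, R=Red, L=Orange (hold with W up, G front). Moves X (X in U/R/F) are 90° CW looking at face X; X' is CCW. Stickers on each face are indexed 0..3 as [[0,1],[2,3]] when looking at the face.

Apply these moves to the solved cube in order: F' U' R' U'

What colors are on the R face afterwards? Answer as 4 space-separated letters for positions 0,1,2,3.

Answer: O R G Y

Derivation:
After move 1 (F'): F=GGGG U=WWRR R=YRYR D=OOYY L=OWOW
After move 2 (U'): U=WRWR F=OWGG R=GGYR B=YRBB L=BBOW
After move 3 (R'): R=GRGY U=WBWY F=ORGR D=OWYG B=YROB
After move 4 (U'): U=BYWW F=BBGR R=ORGY B=GROB L=YROW
Query: R face = ORGY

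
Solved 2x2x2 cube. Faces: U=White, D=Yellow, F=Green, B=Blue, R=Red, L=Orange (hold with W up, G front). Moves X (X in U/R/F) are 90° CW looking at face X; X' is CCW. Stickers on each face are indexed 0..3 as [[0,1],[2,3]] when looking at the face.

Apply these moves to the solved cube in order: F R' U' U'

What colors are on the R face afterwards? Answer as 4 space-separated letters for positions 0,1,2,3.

After move 1 (F): F=GGGG U=WWOO R=WRWR D=RRYY L=OYOY
After move 2 (R'): R=RRWW U=WBOB F=GWGO D=RGYG B=YBRB
After move 3 (U'): U=BBWO F=OYGO R=GWWW B=RRRB L=YBOY
After move 4 (U'): U=BOBW F=YBGO R=OYWW B=GWRB L=RROY
Query: R face = OYWW

Answer: O Y W W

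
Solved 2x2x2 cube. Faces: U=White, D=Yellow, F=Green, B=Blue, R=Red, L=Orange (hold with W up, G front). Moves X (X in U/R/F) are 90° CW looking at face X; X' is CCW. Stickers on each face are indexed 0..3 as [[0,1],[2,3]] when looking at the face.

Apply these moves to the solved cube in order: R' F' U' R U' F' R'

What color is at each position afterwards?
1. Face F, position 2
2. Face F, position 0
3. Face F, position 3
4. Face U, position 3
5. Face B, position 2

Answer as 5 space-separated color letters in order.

Answer: Y B R Y W

Derivation:
After move 1 (R'): R=RRRR U=WBWB F=GWGW D=YGYG B=YBYB
After move 2 (F'): F=WWGG U=WBRR R=GRYR D=OOYG L=OBOW
After move 3 (U'): U=BRWR F=OBGG R=WWYR B=GRYB L=YBOW
After move 4 (R): R=YWRW U=BBWG F=OOGG D=OYYG B=RRRB
After move 5 (U'): U=BGBW F=YBGG R=OORW B=YWRB L=RROW
After move 6 (F'): F=BGYG U=BGOR R=YOOW D=RWYG L=RWOB
After move 7 (R'): R=OWYO U=BROY F=BGYR D=RGYG B=GWWB
Query 1: F[2] = Y
Query 2: F[0] = B
Query 3: F[3] = R
Query 4: U[3] = Y
Query 5: B[2] = W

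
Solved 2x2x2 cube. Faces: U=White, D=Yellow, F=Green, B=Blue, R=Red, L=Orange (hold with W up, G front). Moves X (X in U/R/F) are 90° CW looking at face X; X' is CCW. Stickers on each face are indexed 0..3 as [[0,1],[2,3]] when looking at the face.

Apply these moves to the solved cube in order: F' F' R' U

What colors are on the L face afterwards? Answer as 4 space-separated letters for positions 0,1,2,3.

Answer: G W O R

Derivation:
After move 1 (F'): F=GGGG U=WWRR R=YRYR D=OOYY L=OWOW
After move 2 (F'): F=GGGG U=WWYY R=OROR D=WWYY L=OROR
After move 3 (R'): R=RROO U=WBYB F=GWGY D=WGYG B=YBWB
After move 4 (U): U=YWBB F=RRGY R=YBOO B=ORWB L=GWOR
Query: L face = GWOR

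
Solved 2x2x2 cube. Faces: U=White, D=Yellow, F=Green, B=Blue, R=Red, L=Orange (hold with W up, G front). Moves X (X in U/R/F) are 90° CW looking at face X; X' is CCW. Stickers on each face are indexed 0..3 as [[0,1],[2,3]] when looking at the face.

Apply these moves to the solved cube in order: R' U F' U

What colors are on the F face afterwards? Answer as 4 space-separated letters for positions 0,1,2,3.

Answer: G B R G

Derivation:
After move 1 (R'): R=RRRR U=WBWB F=GWGW D=YGYG B=YBYB
After move 2 (U): U=WWBB F=RRGW R=YBRR B=OOYB L=GWOO
After move 3 (F'): F=RWRG U=WWYR R=GBYR D=WOYG L=GBOB
After move 4 (U): U=YWRW F=GBRG R=OOYR B=GBYB L=RWOB
Query: F face = GBRG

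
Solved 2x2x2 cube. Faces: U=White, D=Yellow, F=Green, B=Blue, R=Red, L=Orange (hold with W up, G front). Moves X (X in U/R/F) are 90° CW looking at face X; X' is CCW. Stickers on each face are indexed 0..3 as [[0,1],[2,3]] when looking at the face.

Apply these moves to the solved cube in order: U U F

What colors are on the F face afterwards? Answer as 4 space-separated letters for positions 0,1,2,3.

After move 1 (U): U=WWWW F=RRGG R=BBRR B=OOBB L=GGOO
After move 2 (U): U=WWWW F=BBGG R=OORR B=GGBB L=RROO
After move 3 (F): F=GBGB U=WWOR R=WOWR D=ROYY L=RYOY
Query: F face = GBGB

Answer: G B G B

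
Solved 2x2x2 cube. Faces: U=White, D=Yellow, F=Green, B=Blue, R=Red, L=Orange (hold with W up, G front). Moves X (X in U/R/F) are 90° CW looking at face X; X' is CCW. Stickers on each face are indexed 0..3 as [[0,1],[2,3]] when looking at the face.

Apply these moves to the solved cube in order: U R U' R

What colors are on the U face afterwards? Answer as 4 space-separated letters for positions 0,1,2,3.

After move 1 (U): U=WWWW F=RRGG R=BBRR B=OOBB L=GGOO
After move 2 (R): R=RBRB U=WRWG F=RYGY D=YBYO B=WOWB
After move 3 (U'): U=RGWW F=GGGY R=RYRB B=RBWB L=WOOO
After move 4 (R): R=RRBY U=RGWY F=GBGO D=YWYR B=WBGB
Query: U face = RGWY

Answer: R G W Y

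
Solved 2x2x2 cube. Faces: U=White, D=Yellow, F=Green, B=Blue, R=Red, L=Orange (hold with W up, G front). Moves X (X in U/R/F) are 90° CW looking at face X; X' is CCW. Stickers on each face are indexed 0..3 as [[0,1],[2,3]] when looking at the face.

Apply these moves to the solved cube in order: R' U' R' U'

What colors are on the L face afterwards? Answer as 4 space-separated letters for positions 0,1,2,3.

Answer: G R O O

Derivation:
After move 1 (R'): R=RRRR U=WBWB F=GWGW D=YGYG B=YBYB
After move 2 (U'): U=BBWW F=OOGW R=GWRR B=RRYB L=YBOO
After move 3 (R'): R=WRGR U=BYWR F=OBGW D=YOYW B=GRGB
After move 4 (U'): U=YRBW F=YBGW R=OBGR B=WRGB L=GROO
Query: L face = GROO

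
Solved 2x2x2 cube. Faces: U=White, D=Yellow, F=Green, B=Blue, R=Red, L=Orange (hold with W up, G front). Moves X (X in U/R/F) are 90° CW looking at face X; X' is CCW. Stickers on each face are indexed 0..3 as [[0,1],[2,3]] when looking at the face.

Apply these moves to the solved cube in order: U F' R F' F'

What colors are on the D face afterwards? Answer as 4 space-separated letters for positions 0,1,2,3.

After move 1 (U): U=WWWW F=RRGG R=BBRR B=OOBB L=GGOO
After move 2 (F'): F=RGRG U=WWBR R=YBYR D=GOYY L=GWOW
After move 3 (R): R=YYRB U=WGBG F=RORY D=GBYO B=ROWB
After move 4 (F'): F=OYRR U=WGYR R=BYGB D=WWYO L=GGOB
After move 5 (F'): F=YROR U=WGBG R=WYWB D=GBYO L=GROY
Query: D face = GBYO

Answer: G B Y O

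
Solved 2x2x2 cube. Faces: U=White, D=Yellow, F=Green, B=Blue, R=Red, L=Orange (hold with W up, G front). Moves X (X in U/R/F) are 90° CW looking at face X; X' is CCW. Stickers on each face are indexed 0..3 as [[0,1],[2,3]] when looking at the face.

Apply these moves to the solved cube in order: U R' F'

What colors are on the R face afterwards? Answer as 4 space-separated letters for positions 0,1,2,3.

Answer: R R Y R

Derivation:
After move 1 (U): U=WWWW F=RRGG R=BBRR B=OOBB L=GGOO
After move 2 (R'): R=BRBR U=WBWO F=RWGW D=YRYG B=YOYB
After move 3 (F'): F=WWRG U=WBBB R=RRYR D=GOYG L=GOOW
Query: R face = RRYR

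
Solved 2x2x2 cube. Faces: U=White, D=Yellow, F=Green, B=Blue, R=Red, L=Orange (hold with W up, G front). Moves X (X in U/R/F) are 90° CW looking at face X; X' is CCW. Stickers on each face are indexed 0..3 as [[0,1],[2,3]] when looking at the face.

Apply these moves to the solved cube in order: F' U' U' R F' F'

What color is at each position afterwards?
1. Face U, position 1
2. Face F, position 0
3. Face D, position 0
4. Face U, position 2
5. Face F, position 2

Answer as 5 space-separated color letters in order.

Answer: B Y G B O

Derivation:
After move 1 (F'): F=GGGG U=WWRR R=YRYR D=OOYY L=OWOW
After move 2 (U'): U=WRWR F=OWGG R=GGYR B=YRBB L=BBOW
After move 3 (U'): U=RRWW F=BBGG R=OWYR B=GGBB L=YROW
After move 4 (R): R=YORW U=RBWG F=BOGY D=OBYG B=WGRB
After move 5 (F'): F=OYBG U=RBYR R=BOOW D=RWYG L=YGOW
After move 6 (F'): F=YGOB U=RBBO R=WORW D=GWYG L=YROY
Query 1: U[1] = B
Query 2: F[0] = Y
Query 3: D[0] = G
Query 4: U[2] = B
Query 5: F[2] = O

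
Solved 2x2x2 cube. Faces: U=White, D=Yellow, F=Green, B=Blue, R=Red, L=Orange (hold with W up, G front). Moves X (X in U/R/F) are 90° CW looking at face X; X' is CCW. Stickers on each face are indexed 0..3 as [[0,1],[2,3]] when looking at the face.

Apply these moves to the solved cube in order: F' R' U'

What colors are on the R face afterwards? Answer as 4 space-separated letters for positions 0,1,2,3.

After move 1 (F'): F=GGGG U=WWRR R=YRYR D=OOYY L=OWOW
After move 2 (R'): R=RRYY U=WBRB F=GWGR D=OGYG B=YBOB
After move 3 (U'): U=BBWR F=OWGR R=GWYY B=RROB L=YBOW
Query: R face = GWYY

Answer: G W Y Y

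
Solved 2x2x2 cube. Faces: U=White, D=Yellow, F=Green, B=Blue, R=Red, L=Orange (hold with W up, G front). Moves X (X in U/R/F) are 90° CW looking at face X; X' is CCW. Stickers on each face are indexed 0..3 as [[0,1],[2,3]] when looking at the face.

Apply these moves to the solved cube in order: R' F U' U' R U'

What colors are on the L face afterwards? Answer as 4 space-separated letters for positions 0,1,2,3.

After move 1 (R'): R=RRRR U=WBWB F=GWGW D=YGYG B=YBYB
After move 2 (F): F=GGWW U=WBOO R=WRBR D=RRYG L=OYOG
After move 3 (U'): U=BOWO F=OYWW R=GGBR B=WRYB L=YBOG
After move 4 (U'): U=OOBW F=YBWW R=OYBR B=GGYB L=WROG
After move 5 (R): R=BORY U=OBBW F=YRWG D=RYYG B=WGOB
After move 6 (U'): U=BWOB F=WRWG R=YRRY B=BOOB L=WGOG
Query: L face = WGOG

Answer: W G O G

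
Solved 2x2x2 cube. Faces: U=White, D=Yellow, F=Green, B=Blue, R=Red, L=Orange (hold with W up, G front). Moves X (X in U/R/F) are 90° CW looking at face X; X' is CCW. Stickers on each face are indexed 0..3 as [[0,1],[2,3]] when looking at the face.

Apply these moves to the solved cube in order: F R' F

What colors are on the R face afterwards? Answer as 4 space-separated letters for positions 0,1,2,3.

After move 1 (F): F=GGGG U=WWOO R=WRWR D=RRYY L=OYOY
After move 2 (R'): R=RRWW U=WBOB F=GWGO D=RGYG B=YBRB
After move 3 (F): F=GGOW U=WBYY R=ORBW D=WRYG L=OROG
Query: R face = ORBW

Answer: O R B W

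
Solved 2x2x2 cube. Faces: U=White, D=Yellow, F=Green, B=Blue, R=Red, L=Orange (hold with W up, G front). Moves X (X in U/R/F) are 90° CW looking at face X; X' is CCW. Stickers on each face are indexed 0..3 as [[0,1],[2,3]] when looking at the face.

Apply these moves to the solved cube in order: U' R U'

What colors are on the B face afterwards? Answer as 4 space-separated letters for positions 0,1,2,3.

After move 1 (U'): U=WWWW F=OOGG R=GGRR B=RRBB L=BBOO
After move 2 (R): R=RGRG U=WOWG F=OYGY D=YBYR B=WRWB
After move 3 (U'): U=OGWW F=BBGY R=OYRG B=RGWB L=WROO
Query: B face = RGWB

Answer: R G W B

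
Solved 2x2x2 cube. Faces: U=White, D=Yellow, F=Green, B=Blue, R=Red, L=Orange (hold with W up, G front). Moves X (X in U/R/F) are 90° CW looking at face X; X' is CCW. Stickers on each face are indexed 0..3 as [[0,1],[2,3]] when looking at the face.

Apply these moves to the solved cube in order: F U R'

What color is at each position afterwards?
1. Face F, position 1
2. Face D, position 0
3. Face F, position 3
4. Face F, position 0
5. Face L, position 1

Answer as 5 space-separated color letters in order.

After move 1 (F): F=GGGG U=WWOO R=WRWR D=RRYY L=OYOY
After move 2 (U): U=OWOW F=WRGG R=BBWR B=OYBB L=GGOY
After move 3 (R'): R=BRBW U=OBOO F=WWGW D=RRYG B=YYRB
Query 1: F[1] = W
Query 2: D[0] = R
Query 3: F[3] = W
Query 4: F[0] = W
Query 5: L[1] = G

Answer: W R W W G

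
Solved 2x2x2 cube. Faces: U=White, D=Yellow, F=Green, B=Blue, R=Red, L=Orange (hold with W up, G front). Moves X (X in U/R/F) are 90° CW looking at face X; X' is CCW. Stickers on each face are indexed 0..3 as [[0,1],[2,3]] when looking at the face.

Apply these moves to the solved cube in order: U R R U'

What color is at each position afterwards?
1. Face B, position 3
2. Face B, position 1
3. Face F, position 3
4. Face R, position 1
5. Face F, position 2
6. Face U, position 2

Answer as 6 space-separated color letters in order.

Answer: B R O B G W

Derivation:
After move 1 (U): U=WWWW F=RRGG R=BBRR B=OOBB L=GGOO
After move 2 (R): R=RBRB U=WRWG F=RYGY D=YBYO B=WOWB
After move 3 (R): R=RRBB U=WYWY F=RBGO D=YWYW B=GORB
After move 4 (U'): U=YYWW F=GGGO R=RBBB B=RRRB L=GOOO
Query 1: B[3] = B
Query 2: B[1] = R
Query 3: F[3] = O
Query 4: R[1] = B
Query 5: F[2] = G
Query 6: U[2] = W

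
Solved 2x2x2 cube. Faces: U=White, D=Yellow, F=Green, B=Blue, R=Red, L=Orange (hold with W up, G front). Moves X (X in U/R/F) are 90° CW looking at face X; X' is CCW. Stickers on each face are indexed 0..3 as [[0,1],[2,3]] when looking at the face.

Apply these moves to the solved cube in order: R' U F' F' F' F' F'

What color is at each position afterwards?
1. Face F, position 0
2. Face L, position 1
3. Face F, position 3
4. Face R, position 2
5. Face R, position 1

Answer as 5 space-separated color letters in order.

Answer: R B G Y B

Derivation:
After move 1 (R'): R=RRRR U=WBWB F=GWGW D=YGYG B=YBYB
After move 2 (U): U=WWBB F=RRGW R=YBRR B=OOYB L=GWOO
After move 3 (F'): F=RWRG U=WWYR R=GBYR D=WOYG L=GBOB
After move 4 (F'): F=WGRR U=WWGY R=OBWR D=BBYG L=GROY
After move 5 (F'): F=GRWR U=WWOW R=BBBR D=RYYG L=GYOG
After move 6 (F'): F=RRGW U=WWBB R=YBRR D=YGYG L=GWOO
After move 7 (F'): F=RWRG U=WWYR R=GBYR D=WOYG L=GBOB
Query 1: F[0] = R
Query 2: L[1] = B
Query 3: F[3] = G
Query 4: R[2] = Y
Query 5: R[1] = B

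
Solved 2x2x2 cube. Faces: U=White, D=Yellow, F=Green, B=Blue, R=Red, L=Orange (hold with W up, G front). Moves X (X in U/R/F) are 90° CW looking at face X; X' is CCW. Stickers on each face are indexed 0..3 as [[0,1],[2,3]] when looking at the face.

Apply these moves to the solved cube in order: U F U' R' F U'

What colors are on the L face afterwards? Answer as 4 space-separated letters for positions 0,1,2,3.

After move 1 (U): U=WWWW F=RRGG R=BBRR B=OOBB L=GGOO
After move 2 (F): F=GRGR U=WWOG R=WBWR D=RBYY L=GYOY
After move 3 (U'): U=WGWO F=GYGR R=GRWR B=WBBB L=OOOY
After move 4 (R'): R=RRGW U=WBWW F=GGGO D=RYYR B=YBBB
After move 5 (F): F=GGOG U=WBYO R=WRWW D=GRYR L=OROY
After move 6 (U'): U=BOWY F=OROG R=GGWW B=WRBB L=YBOY
Query: L face = YBOY

Answer: Y B O Y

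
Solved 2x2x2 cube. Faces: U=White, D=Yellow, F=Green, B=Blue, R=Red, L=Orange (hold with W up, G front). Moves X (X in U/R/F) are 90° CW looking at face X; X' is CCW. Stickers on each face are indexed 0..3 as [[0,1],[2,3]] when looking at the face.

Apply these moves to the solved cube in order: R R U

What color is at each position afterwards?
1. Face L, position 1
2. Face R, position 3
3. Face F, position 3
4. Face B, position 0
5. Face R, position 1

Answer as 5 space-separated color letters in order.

After move 1 (R): R=RRRR U=WGWG F=GYGY D=YBYB B=WBWB
After move 2 (R): R=RRRR U=WYWY F=GBGB D=YWYW B=GBGB
After move 3 (U): U=WWYY F=RRGB R=GBRR B=OOGB L=GBOO
Query 1: L[1] = B
Query 2: R[3] = R
Query 3: F[3] = B
Query 4: B[0] = O
Query 5: R[1] = B

Answer: B R B O B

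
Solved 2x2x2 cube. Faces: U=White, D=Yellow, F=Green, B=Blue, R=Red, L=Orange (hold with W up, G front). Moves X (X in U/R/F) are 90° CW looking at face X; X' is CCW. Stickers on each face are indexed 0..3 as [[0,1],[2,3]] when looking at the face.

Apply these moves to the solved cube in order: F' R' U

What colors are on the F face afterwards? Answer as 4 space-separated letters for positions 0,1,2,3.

Answer: R R G R

Derivation:
After move 1 (F'): F=GGGG U=WWRR R=YRYR D=OOYY L=OWOW
After move 2 (R'): R=RRYY U=WBRB F=GWGR D=OGYG B=YBOB
After move 3 (U): U=RWBB F=RRGR R=YBYY B=OWOB L=GWOW
Query: F face = RRGR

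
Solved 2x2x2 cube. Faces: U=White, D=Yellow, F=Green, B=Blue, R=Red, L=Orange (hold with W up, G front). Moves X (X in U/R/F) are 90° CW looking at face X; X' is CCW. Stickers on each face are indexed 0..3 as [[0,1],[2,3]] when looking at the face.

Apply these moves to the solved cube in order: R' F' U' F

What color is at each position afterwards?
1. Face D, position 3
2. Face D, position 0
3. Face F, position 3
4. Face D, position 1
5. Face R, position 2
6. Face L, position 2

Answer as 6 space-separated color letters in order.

Answer: G Y B W R O

Derivation:
After move 1 (R'): R=RRRR U=WBWB F=GWGW D=YGYG B=YBYB
After move 2 (F'): F=WWGG U=WBRR R=GRYR D=OOYG L=OBOW
After move 3 (U'): U=BRWR F=OBGG R=WWYR B=GRYB L=YBOW
After move 4 (F): F=GOGB U=BRWB R=WWRR D=YWYG L=YOOO
Query 1: D[3] = G
Query 2: D[0] = Y
Query 3: F[3] = B
Query 4: D[1] = W
Query 5: R[2] = R
Query 6: L[2] = O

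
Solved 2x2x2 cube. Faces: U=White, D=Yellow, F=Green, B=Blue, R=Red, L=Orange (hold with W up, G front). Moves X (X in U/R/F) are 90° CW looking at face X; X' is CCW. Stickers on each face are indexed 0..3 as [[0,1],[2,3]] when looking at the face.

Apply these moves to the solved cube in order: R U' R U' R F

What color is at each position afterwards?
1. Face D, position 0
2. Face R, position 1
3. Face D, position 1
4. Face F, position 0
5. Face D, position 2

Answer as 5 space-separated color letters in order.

Answer: Y O R G Y

Derivation:
After move 1 (R): R=RRRR U=WGWG F=GYGY D=YBYB B=WBWB
After move 2 (U'): U=GGWW F=OOGY R=GYRR B=RRWB L=WBOO
After move 3 (R): R=RGRY U=GOWY F=OBGB D=YWYR B=WRGB
After move 4 (U'): U=OYGW F=WBGB R=OBRY B=RGGB L=WROO
After move 5 (R): R=ROYB U=OBGB F=WWGR D=YGYR B=WGYB
After move 6 (F): F=GWRW U=OBOR R=GOBB D=YRYR L=WYOG
Query 1: D[0] = Y
Query 2: R[1] = O
Query 3: D[1] = R
Query 4: F[0] = G
Query 5: D[2] = Y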